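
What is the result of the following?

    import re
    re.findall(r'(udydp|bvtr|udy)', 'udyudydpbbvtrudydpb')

['udy', 'udydp', 'bvtr', 'udydp']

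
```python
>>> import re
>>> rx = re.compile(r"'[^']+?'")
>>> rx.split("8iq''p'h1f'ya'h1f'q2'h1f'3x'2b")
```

["8iq'", 'h1f', 'h1f', 'h1f', '2b']

Each match becomes a cut point; 5 segments remain.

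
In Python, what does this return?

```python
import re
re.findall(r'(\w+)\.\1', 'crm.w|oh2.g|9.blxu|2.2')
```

The backreference `\1` re-matches whatever the first group consumed, character for character.
One capturing group, so `findall` returns just the captured substring from the one match — 1 in all.

['2']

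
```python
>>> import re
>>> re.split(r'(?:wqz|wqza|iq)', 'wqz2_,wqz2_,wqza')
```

['', '2_,', '2_,', 'a']

Branches in `(...|...)` are attempted left-to-right; the first branch that allows the whole pattern to succeed is taken.
Matches to split on: at [0:3] → 'wqz'; at [6:9] → 'wqz'; at [12:15] → 'wqz'.
Each match becomes a cut point; 4 segments remain.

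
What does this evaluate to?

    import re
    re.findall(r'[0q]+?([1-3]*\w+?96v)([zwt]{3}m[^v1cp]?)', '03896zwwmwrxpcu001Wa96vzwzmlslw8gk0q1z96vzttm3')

[('3896zwwmwrxpcu001Wa96v', 'zwzml'), ('q1z96v', 'zttm3')]

The `?` after the quantifier makes it lazy — it takes as little as possible before letting the rest of the pattern try.
2 groups means each result is a tuple of 2 captured strings — 2 here.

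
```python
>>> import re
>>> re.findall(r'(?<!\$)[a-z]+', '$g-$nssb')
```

Because the assertion is negative and zero-width, positions next to the forbidden text are skipped.
Matches: at [5:8] → 'ssb'.
`findall` yields the raw match text (1 of them) because the pattern has no groups.

['ssb']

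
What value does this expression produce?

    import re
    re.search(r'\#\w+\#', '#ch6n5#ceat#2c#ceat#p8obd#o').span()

`search` walks the string left to right and returns the first match it finds.
The match spans [0:7] → '#ch6n5#'.

(0, 7)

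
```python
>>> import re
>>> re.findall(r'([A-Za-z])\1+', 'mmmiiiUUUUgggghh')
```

The backreference `\1` re-matches whatever the first group consumed, character for character.
Scanning left to right: at [0:3] match 'mmm', group 1 = 'm'; at [3:6] match 'iii', group 1 = 'i'; at [6:10] match 'UUUU', group 1 = 'U'; at [10:14] match 'gggg', group 1 = 'g'; at [14:16] match 'hh', group 1 = 'h'.
Because there's exactly one group, `findall` drops the full match and keeps group 1 from each hit.

['m', 'i', 'U', 'g', 'h']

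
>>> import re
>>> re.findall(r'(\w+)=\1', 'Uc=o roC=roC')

['roC']

After group 1 captures some text, `\1` only succeeds where that same text appears again.
Walking the string: at [5:12] match 'roC=roC', group 1 = 'roC'.
One capturing group, so `findall` returns just the captured substring from the one match — 1 in all.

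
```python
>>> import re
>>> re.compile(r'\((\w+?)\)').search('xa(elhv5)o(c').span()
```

`re.search` scans for the first position where the pattern succeeds.
The match spans [2:9] → '(elhv5)'.
Captured: group 1 = 'elhv5'.

(2, 9)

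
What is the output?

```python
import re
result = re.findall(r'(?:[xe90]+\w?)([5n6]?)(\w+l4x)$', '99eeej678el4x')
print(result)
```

`findall` packs the 2 group values into a tuple for every match.

[('6', '78el4x')]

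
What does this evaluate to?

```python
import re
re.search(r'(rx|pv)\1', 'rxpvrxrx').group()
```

'rxrx'

A backreference is literal: `\1` must see the identical characters the first group matched.
The match spans [4:8] → 'rxrx'.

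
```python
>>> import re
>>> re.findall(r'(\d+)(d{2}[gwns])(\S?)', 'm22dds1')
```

[('22', 'dds', '1')]

3 groups means the one result is a tuple of 3 captured strings — 1 here.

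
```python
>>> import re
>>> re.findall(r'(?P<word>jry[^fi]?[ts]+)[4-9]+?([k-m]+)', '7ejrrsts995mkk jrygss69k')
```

[('jrygss', 'k')]

The pattern matches the literal 'jry', then optionally any character except [fi], then one or more of one of [ts] (captured as 'word'); then one or more of a character in [4-9] (lazy); then one or more of a character in [k-m] (captured).
Scanning left to right: at [15:24] match 'jrygss69k', groups = ('jrygss', 'k').
`findall` packs the 2 group values into a tuple for every match.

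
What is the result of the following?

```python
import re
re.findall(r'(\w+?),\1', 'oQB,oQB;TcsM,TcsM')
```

['oQB', 'TcsM']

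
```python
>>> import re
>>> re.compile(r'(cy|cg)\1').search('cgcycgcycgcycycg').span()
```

After group 1 captures some text, `\1` only succeeds where that same text appears again.
`re.search` tries every starting position until one works.
The match spans [10:14] → 'cycy'.
Captured: group 1 = 'cy'.

(10, 14)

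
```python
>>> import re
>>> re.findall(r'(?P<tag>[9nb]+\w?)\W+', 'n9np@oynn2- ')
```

['n9np', 'nn2']

This matches one or more of one of [9nb], then optionally a word character (captured as 'tag'); then one or more of a non-word character.
Walking the string: at [0:5] match 'n9np@', group 1 = 'n9np'; at [7:12] match 'nn2- ', group 1 = 'nn2'.
One capturing group, so `findall` returns just the captured substring from each match — 2 in all.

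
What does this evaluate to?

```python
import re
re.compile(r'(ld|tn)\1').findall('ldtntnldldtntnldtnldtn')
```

['tn', 'ld', 'tn']

`\1` has to match the exact text group 1 already captured.
Scanning left to right: at [2:6] match 'tntn', group 1 = 'tn'; at [6:10] match 'ldld', group 1 = 'ld'; at [10:14] match 'tntn', group 1 = 'tn'.
Because there's exactly one group, `findall` drops the full match and keeps group 1 from each hit.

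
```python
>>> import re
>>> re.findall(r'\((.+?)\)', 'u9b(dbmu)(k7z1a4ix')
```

['dbmu']

Because there's exactly one group, `findall` drops the full match and keeps group 1 from the one hit.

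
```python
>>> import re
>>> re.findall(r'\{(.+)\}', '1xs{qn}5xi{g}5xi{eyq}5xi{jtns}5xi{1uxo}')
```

['qn}5xi{g}5xi{eyq}5xi{jtns}5xi{1uxo']

With a single group, `findall` returns only what that group captured — 1 item.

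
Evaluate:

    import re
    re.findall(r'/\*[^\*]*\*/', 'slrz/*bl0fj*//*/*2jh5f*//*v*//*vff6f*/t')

['/*bl0fj*/', '/*2jh5f*/', '/*v*/', '/*vff6f*/']

Since nothing is captured, `findall` lists the 4 matched substrings directly.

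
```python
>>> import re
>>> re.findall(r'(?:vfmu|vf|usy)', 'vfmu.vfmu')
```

Alternation tries branches left to right and keeps the first one that lets the overall match succeed at that position.
With no groups in the pattern, `findall` gives back each whole match — 2 here.

['vfmu', 'vfmu']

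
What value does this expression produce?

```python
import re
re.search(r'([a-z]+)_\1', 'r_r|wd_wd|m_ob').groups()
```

`\1` is not a pattern — it's the concrete string captured by group 1, re-applied verbatim.
Unlike `match`, `search` isn't anchored — it looks for the pattern anywhere in the string.
The match spans [0:3] → 'r_r'.
Captured: group 1 = 'r'.

('r',)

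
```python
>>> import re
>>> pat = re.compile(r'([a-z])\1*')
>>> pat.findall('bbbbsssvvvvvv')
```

`\1` is not a pattern — it's the concrete string captured by group 1, re-applied verbatim.
One capturing group, so `findall` returns just the captured substring from each match — 3 in all.

['b', 's', 'v']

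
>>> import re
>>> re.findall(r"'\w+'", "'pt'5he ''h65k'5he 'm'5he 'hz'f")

No capturing groups, so `findall` returns the 4 full match strings.

["'pt'", "'h65k'", "'m'", "'hz'"]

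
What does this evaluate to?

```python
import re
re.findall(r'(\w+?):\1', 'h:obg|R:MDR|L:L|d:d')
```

After group 1 captures some text, `\1` only succeeds where that same text appears again.
Scanning left to right: at [12:15] match 'L:L', group 1 = 'L'; at [16:19] match 'd:d', group 1 = 'd'.
`findall` collects group 1 from each match (2 total).

['L', 'd']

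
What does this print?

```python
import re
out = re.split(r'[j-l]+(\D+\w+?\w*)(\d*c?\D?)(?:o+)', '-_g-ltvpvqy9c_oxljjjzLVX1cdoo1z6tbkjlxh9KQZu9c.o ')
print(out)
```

The pattern matches one or more of a character in [j-l]; then one or more of a non-digit, then one or more of a word character (lazy), then zero or more of a word character (captured); then zero or more of a digit, then optionally the literal 'c', then optionally a non-digit (captured); then one or more of a literal 'o' (non-capturing group).
Matches to split on: at [4:48] → 'ltvpvqy9c_oxljjjzLVX1cdoo1z6tbkjlxh9KQZu9c.o'.
Because the pattern has a capturing group, `split` also inserts each captured text between the pieces.

['-_g-', 'tvpvqy9c_oxljjjzLVX1cdoo1z6tbkjlxh9KQZu9c', '.', ' ']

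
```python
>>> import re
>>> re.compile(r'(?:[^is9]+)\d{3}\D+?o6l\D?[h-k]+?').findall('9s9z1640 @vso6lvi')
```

['z1640 @vso6lvi']

`findall` yields the raw match text (1 of them) because the pattern has no groups.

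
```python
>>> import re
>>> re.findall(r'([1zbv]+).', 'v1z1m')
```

Pattern: one or more of one of [1zbv] (captured); then any character.
Walking the string: at [0:5] match 'v1z1m', group 1 = 'v1z1'.
One capturing group, so `findall` returns just the captured substring from the one match — 1 in all.

['v1z1']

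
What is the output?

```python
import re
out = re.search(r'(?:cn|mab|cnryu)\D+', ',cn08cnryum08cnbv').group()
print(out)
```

cnryum

The match spans [5:11] → 'cnryum'.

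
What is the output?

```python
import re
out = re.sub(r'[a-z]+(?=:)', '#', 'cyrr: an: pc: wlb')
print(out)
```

The `(?=…)`/`(?<=…)` assertion just peeks at neighbouring text; it doesn't advance the match position.
`sub` substitutes '#' at each match site.

#: #: #: wlb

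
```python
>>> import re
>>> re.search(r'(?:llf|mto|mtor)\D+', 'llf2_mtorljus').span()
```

(5, 13)

Unlike `match`, `search` isn't anchored — it looks for the pattern anywhere in the string.
The match spans [5:13] → 'mtorljus'.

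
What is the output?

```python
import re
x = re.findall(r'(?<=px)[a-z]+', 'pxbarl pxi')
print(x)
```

Lookahead/lookbehind check context without consuming it, so the matched span excludes the asserted characters.
`findall` yields the raw match text (2 of them) because the pattern has no groups.

['barl', 'i']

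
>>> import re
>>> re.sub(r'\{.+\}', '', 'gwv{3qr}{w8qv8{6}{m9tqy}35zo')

'gwv35zo'

Matches: at [3:24] → '{3qr}{w8qv8{6}{m9tqy}'.
`sub` substitutes '' at each match site.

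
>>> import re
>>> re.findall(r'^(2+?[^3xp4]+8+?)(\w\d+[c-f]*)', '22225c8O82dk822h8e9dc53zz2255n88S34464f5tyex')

[('22225c8O82dk822h8', 'e9dc')]

With 2 capturing groups, `findall` returns a 2-tuple per match.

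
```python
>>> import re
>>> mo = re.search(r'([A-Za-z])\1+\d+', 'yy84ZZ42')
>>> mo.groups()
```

A backreference is literal: `\1` must see the identical characters the first group matched.
`re.search` scans for the first position where the pattern succeeds.
The match spans [0:4] → 'yy84'.
Captured: group 1 = 'y'.

('y',)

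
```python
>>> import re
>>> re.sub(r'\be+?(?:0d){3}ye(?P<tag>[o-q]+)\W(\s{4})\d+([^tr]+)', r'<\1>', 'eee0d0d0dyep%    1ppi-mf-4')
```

'<p>'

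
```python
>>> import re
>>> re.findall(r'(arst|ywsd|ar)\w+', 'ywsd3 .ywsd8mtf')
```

One capturing group, so `findall` returns just the captured substring from each match — 2 in all.

['ywsd', 'ywsd']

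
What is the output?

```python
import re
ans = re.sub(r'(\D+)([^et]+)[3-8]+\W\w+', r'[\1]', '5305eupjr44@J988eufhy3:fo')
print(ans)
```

5305[eupjr]:fo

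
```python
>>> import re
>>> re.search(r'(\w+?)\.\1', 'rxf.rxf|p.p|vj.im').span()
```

(0, 7)

A backreference is literal: `\1` must see the identical characters the first group matched.
`search` walks the string left to right and returns the first match it finds.
The match spans [0:7] → 'rxf.rxf'.
Captured: group 1 = 'rxf'.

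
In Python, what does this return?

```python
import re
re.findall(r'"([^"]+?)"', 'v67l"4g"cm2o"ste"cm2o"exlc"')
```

Walking the string: at [4:8] match '"4g"', group 1 = '4g'; at [12:17] match '"ste"', group 1 = 'ste'; at [21:27] match '"exlc"', group 1 = 'exlc'.
Because there's exactly one group, `findall` drops the full match and keeps group 1 from each hit.

['4g', 'ste', 'exlc']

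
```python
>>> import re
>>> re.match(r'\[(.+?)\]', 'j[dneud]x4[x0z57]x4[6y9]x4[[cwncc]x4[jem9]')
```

`re.match` won't scan ahead — the pattern has to work from the very first character.
Here the string doesn't start with a match, so the call returns None.

None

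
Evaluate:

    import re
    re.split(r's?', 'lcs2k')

['', 'l', 'c', '', '2', 'k', '']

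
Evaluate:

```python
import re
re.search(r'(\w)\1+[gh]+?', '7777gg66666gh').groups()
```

('7',)

The match spans [0:5] → '7777g'.
Captured: group 1 = '7'.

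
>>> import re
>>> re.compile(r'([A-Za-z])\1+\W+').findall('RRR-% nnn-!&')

['R', 'n']

After group 1 captures some text, `\1` only succeeds where that same text appears again.
Walking the string: at [0:6] match 'RRR-% ', group 1 = 'R'; at [6:12] match 'nnn-!&', group 1 = 'n'.
`findall` collects group 1 from each match (2 total).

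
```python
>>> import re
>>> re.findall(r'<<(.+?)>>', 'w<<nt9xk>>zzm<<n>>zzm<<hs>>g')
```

['nt9xk', 'n', 'hs']

Because the quantifier is non-greedy, it stops expanding at the earliest point where the rest of the pattern can succeed.
Matches: at [1:10] match '<<nt9xk>>', group 1 = 'nt9xk'; at [13:18] match '<<n>>', group 1 = 'n'; at [21:27] match '<<hs>>', group 1 = 'hs'.
One capturing group, so `findall` returns just the captured substring from each match — 3 in all.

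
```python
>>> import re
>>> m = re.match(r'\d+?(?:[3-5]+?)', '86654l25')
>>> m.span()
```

(0, 4)

`match` is anchored at position 0; if the pattern doesn't fit there, it returns None.
The match spans [0:4] → '8665'.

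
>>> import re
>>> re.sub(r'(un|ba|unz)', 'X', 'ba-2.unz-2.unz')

`|` is ordered: at each position the engine commits to the first alternative that works.
Matches: at [0:2] → 'ba'; at [5:7] → 'un'; at [11:13] → 'un'.
`sub` substitutes 'X' at each match site.

'X-2.Xz-2.Xz'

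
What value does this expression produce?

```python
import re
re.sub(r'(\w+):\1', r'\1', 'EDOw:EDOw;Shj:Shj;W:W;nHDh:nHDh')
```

'EDOw;Shj;W;nHDh'

After group 1 captures some text, `\1` only succeeds where that same text appears again.
Matches: at [0:9] → 'EDOw:EDOw'; at [10:17] → 'Shj:Shj'; at [18:21] → 'W:W'; at [22:31] → 'nHDh:nHDh'.
`\1` in the replacement pulls in group 1's text for each match.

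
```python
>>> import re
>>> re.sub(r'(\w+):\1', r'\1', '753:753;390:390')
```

`\1` has to match the exact text group 1 already captured.
Matches: at [0:7] → '753:753'; at [8:15] → '390:390'.
Each match is replaced using the text its own group 1 captured.

'753;390'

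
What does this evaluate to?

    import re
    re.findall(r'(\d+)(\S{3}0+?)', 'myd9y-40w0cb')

[('9', 'y-40')]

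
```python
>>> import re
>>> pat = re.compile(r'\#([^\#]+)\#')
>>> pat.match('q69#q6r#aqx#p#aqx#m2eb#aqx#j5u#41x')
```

`match` is anchored at position 0; if the pattern doesn't fit there, it returns None.
Here the pattern fails at index 0, so the call returns None.

None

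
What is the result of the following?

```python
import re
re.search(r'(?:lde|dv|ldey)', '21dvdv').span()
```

(2, 4)

`re.search` tries every starting position until one works.
The match spans [2:4] → 'dv'.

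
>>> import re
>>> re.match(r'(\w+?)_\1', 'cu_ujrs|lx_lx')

None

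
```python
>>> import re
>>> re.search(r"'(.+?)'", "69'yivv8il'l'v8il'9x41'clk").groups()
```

('yivv8il',)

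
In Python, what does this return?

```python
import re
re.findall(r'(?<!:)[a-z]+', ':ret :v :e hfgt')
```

['et', 'hfgt']

Because the assertion is negative and zero-width, positions next to the forbidden text are skipped.
Scanning left to right: at [2:4] → 'et'; at [11:15] → 'hfgt'.
Since nothing is captured, `findall` lists the 2 matched substrings directly.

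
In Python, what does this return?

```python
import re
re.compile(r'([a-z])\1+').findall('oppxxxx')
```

['p', 'x']

The backreference `\1` re-matches whatever the first group consumed, character for character.
`findall` collects group 1 from each match (2 total).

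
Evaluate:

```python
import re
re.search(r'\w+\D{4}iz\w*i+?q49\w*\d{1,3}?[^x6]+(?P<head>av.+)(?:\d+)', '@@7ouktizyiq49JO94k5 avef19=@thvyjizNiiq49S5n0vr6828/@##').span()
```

The match spans [2:52] → '7ouktizyiq49JO94k5 avef19=@thvyjizNiiq49S5n0vr6828'.

(2, 52)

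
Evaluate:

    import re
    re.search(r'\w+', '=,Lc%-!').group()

'Lc'

This matches one or more of a word character.
Unlike `match`, `search` isn't anchored — it looks for the pattern anywhere in the string.
The match spans [2:4] → 'Lc'.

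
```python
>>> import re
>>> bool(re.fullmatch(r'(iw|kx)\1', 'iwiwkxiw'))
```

False

`\1` has to match the exact text group 1 already captured.
`fullmatch` succeeds only if the pattern covers the string from start to end.
Here the string isn't matched end-to-end, so the call returns None, and `bool(None)` is False.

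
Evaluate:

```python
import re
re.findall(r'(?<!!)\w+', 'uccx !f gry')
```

['uccx', 'gry']

The negative lookahead/lookbehind blocks any match where the forbidden context is present.
No capturing groups, so `findall` returns the 2 full match strings.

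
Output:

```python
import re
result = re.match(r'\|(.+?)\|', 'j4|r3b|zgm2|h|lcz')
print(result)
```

With `match`, the pattern is implicitly anchored at the beginning.
Here the pattern fails at index 0, so the call returns None.

None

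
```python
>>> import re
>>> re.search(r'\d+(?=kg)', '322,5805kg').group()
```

'5805'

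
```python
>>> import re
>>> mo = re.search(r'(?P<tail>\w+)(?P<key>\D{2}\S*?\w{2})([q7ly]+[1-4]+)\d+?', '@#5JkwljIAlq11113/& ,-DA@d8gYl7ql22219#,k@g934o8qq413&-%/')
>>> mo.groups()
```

('5Jkwl', 'jIAl', 'q1111')

The pattern matches one or more of a word character (captured as 'tail'); then exactly 2 of a non-digit, then zero or more of a non-whitespace character (lazy), then exactly 2 of a word character (captured as 'key'); then one or more of one of [q7ly], then one or more of a character in [1-4] (captured); then one or more of a digit (lazy).
`search` walks the string left to right and returns the first match it finds.
The match spans [2:17] → '5JkwljIAlq11113'.
Captured: group 1 = '5Jkwl', group 2 = 'jIAl', group 3 = 'q1111'.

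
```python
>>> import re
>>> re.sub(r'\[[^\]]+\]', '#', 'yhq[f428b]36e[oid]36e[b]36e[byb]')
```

Matches: at [3:10] → '[f428b]'; at [13:18] → '[oid]'; at [21:24] → '[b]'; at [27:32] → '[byb]'.
Each match is replaced by '#'.

'yhq#36e#36e#36e#'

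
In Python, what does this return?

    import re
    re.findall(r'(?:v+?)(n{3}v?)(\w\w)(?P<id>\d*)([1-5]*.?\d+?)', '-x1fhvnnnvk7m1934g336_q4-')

[('nnnv', 'k7', '', 'm1')]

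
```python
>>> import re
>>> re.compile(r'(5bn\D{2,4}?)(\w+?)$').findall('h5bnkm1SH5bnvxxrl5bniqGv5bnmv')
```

[('5bnkm', '1SH5bnvxxrl5bniqGv5bnmv')]

This matches the literal '5bn', then 2 to 4 of a non-digit (lazy) (captured); then one or more of a word character (lazy) (captured); then anchored at the end.
Scanning left to right: at [1:29] match '5bnkm1SH5bnvxxrl5bniqGv5bnmv', groups = ('5bnkm', '1SH5bnvxxrl5bniqGv5bnmv').
2 groups means the one result is a tuple of 2 captured strings — 1 here.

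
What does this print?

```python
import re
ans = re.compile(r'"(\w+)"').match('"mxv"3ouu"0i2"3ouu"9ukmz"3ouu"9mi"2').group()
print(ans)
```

"mxv"

`re.match` won't scan ahead — the pattern has to work from the very first character.
The match spans [0:5] → '"mxv"'.
Captured: group 1 = 'mxv'.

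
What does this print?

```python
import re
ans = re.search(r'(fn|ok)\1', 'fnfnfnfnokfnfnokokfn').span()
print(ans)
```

(0, 4)

`\1` is not a pattern — it's the concrete string captured by group 1, re-applied verbatim.
Unlike `match`, `search` isn't anchored — it looks for the pattern anywhere in the string.
The match spans [0:4] → 'fnfn'.
Captured: group 1 = 'fn'.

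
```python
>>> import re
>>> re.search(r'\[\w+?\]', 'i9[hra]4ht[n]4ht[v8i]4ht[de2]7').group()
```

`re.search` tries every starting position until one works.
The match spans [2:7] → '[hra]'.

'[hra]'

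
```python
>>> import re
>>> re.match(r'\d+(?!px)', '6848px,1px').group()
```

`(?!…)`/`(?<!…)` only lets a position through if the neighbouring text does NOT match; no characters are consumed.
With `match`, the pattern is implicitly anchored at the beginning.
The match spans [0:3] → '684'.

'684'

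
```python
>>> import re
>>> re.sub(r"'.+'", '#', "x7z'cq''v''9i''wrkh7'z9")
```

'x7z#z9'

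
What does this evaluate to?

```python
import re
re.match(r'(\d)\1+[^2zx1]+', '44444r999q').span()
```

(0, 10)

A backreference is literal: `\1` must see the identical characters the first group matched.
`re.match` only tries the pattern at the start of the string.
The match spans [0:10] → '44444r999q'.
Captured: group 1 = '4'.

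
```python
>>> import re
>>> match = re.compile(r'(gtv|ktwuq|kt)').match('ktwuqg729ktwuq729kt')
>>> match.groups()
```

('ktwuq',)

The match spans [0:5] → 'ktwuq'.
Captured: group 1 = 'ktwuq'.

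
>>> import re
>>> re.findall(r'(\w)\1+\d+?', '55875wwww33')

['5', 'w']

`\1` has to match the exact text group 1 already captured.
Scanning left to right: at [0:3] match '558', group 1 = '5'; at [5:10] match 'wwww3', group 1 = 'w'.
Because there's exactly one group, `findall` drops the full match and keeps group 1 from each hit.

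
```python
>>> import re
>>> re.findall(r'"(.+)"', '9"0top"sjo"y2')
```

Because there's exactly one group, `findall` drops the full match and keeps group 1 from the one hit.

['0top"sjo']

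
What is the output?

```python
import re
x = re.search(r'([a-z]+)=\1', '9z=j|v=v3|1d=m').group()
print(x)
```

v=v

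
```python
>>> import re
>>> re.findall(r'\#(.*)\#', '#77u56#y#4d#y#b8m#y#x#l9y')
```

Scanning left to right: at [0:22] match '#77u56#y#4d#y#b8m#y#x#', group 1 = '77u56#y#4d#y#b8m#y#x'.
With a single group, `findall` returns only what that group captured — 1 item.

['77u56#y#4d#y#b8m#y#x']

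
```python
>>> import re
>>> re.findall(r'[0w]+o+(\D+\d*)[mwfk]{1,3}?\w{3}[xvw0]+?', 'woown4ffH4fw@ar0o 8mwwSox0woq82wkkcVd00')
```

Pattern: one or more of one of [0w], then one or more of the literal 'o'; then one or more of a non-digit, then zero or more of a digit (captured); then 1 to 3 of one of [mwfk] (lazy), then exactly 3 of a word character, then one or more of one of [xvw0] (lazy).
Walking the string: at [0:12] match 'woown4ffH4fw', group 1 = 'wn4'; at [15:25] match '0o 8mwwSox', group 1 = ' 8'; at [25:38] match '0woq82wkkcVd0', group 1 = 'q82'.
With a single group, `findall` returns only what that group captured — 3 items.

['wn4', ' 8', 'q82']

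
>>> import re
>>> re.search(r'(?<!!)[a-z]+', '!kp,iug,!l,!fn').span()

(2, 3)

The negative lookaround is zero-width — it rules out positions where the adjacent text would match, without consuming anything.
`re.search` scans for the first position where the pattern succeeds.
The match spans [2:3] → 'p'.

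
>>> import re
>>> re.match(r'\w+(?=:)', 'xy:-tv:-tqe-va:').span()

(0, 2)

`match` is anchored at position 0; if the pattern doesn't fit there, it returns None.
The match spans [0:2] → 'xy'.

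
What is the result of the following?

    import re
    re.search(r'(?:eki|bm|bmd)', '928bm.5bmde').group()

'bm'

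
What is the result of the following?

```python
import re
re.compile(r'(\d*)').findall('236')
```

Pattern: zero or more of a digit (captured).
One capturing group, so `findall` returns just the captured substring from each match — 2 in all.

['236', '']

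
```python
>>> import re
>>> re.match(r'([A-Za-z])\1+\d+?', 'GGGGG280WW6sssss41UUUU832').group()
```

`\1` has to match the exact text group 1 already captured.
`match` is anchored at position 0; if the pattern doesn't fit there, it returns None.
The match spans [0:6] → 'GGGGG2'.
Captured: group 1 = 'G'.

'GGGGG2'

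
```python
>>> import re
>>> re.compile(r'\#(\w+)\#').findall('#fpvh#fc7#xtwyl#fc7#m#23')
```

['fpvh', 'xtwyl', 'm']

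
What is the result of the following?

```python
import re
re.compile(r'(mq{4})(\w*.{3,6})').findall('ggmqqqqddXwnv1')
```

With 2 capturing groups, `findall` returns a 2-tuple per match.

[('mqqqq', 'ddXwnv1')]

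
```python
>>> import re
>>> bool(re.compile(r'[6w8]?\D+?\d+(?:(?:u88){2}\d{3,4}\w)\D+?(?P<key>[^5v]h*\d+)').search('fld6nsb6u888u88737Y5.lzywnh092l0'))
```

Here nothing in the string fits, so the call returns None, and `bool(None)` is False.

False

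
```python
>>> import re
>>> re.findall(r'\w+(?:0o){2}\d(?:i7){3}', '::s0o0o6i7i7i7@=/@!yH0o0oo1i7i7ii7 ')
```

Pattern: one or more of a word character; then the literal '0o' repeated 2 times, then a digit, then the literal 'i7' repeated 3 times.
Walking the string: at [2:14] → 's0o0o6i7i7i7'.
No capturing groups, so `findall` returns the 1 full match string.

['s0o0o6i7i7i7']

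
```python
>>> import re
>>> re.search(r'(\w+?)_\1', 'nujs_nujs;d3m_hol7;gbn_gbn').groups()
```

After group 1 captures some text, `\1` only succeeds where that same text appears again.
Unlike `match`, `search` isn't anchored — it looks for the pattern anywhere in the string.
The match spans [0:9] → 'nujs_nujs'.
Captured: group 1 = 'nujs'.

('nujs',)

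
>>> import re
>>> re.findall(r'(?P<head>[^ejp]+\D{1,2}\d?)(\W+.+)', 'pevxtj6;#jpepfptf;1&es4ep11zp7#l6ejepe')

This matches one or more of any character except [ejp], then 1 to 2 of a non-digit, then optionally a digit (captured as 'head'); then one or more of a non-word character, then one or more of any character (captured).
Matches: at [2:38] match 'vxtj6;#jpepfptf;1&es4ep11zp7#l6ejepe', groups = ('vxtj6', ';#jpepfptf;1&es4ep11zp7#l6ejepe').
2 groups means the one result is a tuple of 2 captured strings — 1 here.

[('vxtj6', ';#jpepfptf;1&es4ep11zp7#l6ejepe')]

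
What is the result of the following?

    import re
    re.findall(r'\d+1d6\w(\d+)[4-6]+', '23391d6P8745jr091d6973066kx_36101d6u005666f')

Pattern: one or more of a digit, then the literal '1d6', then a word character; then one or more of a digit (captured); then one or more of a character in [4-6].
Matches: at [0:12] match '23391d6P8745', group 1 = '874'; at [14:25] match '091d6973066', group 1 = '7306'; at [28:42] match '36101d6u005666', group 1 = '00566'.
Because there's exactly one group, `findall` drops the full match and keeps group 1 from each hit.

['874', '7306', '00566']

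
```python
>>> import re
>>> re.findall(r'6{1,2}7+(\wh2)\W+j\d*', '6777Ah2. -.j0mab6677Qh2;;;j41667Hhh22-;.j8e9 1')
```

['Ah2', 'Qh2']

This matches 1 to 2 of the literal '6', then one or more of a literal '7'; then a word character, then the literal 'h2' (captured); then one or more of a non-word character, then a literal 'j', then zero or more of a digit.
With a single group, `findall` returns only what that group captured — 2 items.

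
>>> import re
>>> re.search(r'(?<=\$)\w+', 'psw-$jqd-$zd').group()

'jqd'

The positive lookaround only admits positions where the adjacent text matches; those characters stay outside the span.
`re.search` tries every starting position until one works.
The match spans [5:8] → 'jqd'.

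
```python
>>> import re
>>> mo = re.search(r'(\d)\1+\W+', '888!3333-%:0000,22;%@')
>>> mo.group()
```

`\1` has to match the exact text group 1 already captured.
`re.search` scans for the first position where the pattern succeeds.
The match spans [0:4] → '888!'.
Captured: group 1 = '8'.

'888!'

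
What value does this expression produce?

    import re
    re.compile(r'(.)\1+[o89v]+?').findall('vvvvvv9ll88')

['v', 'l']

After group 1 captures some text, `\1` only succeeds where that same text appears again.
Matches: at [0:7] match 'vvvvvv9', group 1 = 'v'; at [7:10] match 'll8', group 1 = 'l'.
`findall` collects group 1 from each match (2 total).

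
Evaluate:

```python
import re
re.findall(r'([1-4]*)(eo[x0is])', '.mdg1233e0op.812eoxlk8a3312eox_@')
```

Pattern: zero or more of a character in [1-4] (captured); then the literal 'eo', then one of [x0is] (captured).
Scanning left to right: at [14:19] match '12eox', groups = ('12', 'eox'); at [23:30] match '3312eox', groups = ('3312', 'eox').
2 groups means each result is a tuple of 2 captured strings — 2 here.

[('12', 'eox'), ('3312', 'eox')]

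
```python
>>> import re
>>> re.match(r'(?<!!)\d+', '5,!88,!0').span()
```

(0, 1)

`(?!…)`/`(?<!…)` only lets a position through if the neighbouring text does NOT match; no characters are consumed.
`re.match` only tries the pattern at the start of the string.
The match spans [0:1] → '5'.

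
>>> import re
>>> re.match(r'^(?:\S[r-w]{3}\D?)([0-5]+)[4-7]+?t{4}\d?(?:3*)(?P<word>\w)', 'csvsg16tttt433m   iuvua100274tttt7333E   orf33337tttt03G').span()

(0, 15)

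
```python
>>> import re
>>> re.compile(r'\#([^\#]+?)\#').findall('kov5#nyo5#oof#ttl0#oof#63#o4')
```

`findall` collects group 1 from each match (3 total).

['nyo5', 'ttl0', '63']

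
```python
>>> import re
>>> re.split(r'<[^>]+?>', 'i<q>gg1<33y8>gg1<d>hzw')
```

Matches to split on: at [1:4] → '<q>'; at [7:13] → '<33y8>'; at [16:19] → '<d>'.
Splitting on the pattern gives 4 pieces.

['i', 'gg1', 'gg1', 'hzw']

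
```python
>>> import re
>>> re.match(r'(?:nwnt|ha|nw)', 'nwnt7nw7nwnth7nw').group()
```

Alternation isn't longest-match — the leftmost alternative that fits at this position is chosen.
`match` is anchored at position 0; if the pattern doesn't fit there, it returns None.
The match spans [0:4] → 'nwnt'.

'nwnt'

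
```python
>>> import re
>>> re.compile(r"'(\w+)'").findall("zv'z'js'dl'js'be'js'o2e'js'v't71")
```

Matches: at [2:5] match "'z'", group 1 = 'z'; at [7:11] match "'dl'", group 1 = 'dl'; at [13:17] match "'be'", group 1 = 'be'; at [19:24] match "'o2e'", group 1 = 'o2e'; at [26:29] match "'v'", group 1 = 'v'.
With a single group, `findall` returns only what that group captured — 5 items.

['z', 'dl', 'be', 'o2e', 'v']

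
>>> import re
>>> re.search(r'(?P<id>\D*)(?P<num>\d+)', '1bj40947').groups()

This matches zero or more of a non-digit (captured as 'id'); then one or more of a digit (captured as 'num').
`re.search` scans for the first position where the pattern succeeds.
The match spans [0:1] → '1'.
Captured: group 1 = '', group 2 = '1'.

('', '1')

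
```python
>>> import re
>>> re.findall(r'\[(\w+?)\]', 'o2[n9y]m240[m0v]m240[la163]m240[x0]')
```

['n9y', 'm0v', 'la163', 'x0']

Walking the string: at [2:7] match '[n9y]', group 1 = 'n9y'; at [11:16] match '[m0v]', group 1 = 'm0v'; at [20:27] match '[la163]', group 1 = 'la163'; at [31:35] match '[x0]', group 1 = 'x0'.
`findall` collects group 1 from each match (4 total).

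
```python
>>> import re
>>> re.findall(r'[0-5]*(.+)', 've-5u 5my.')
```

['ve-5u 5my.']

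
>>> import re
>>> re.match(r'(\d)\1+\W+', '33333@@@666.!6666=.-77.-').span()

A backreference is literal: `\1` must see the identical characters the first group matched.
`re.match` only tries the pattern at the start of the string.
The match spans [0:8] → '33333@@@'.
Captured: group 1 = '3'.

(0, 8)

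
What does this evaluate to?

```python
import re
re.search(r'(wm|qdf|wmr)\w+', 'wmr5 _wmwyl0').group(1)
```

The match spans [0:4] → 'wmr5'.
Captured: group 1 = 'wm'.

'wm'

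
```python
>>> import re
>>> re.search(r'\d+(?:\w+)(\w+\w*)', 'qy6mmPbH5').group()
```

Pattern: one or more of a digit; then one or more of a word character (non-capturing group); then one or more of a word character, then zero or more of a word character (captured).
`re.search` scans for the first position where the pattern succeeds.
The match spans [2:9] → '6mmPbH5'.
Captured: group 1 = '5'.

'6mmPbH5'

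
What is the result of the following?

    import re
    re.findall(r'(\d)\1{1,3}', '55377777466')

['5', '7', '6']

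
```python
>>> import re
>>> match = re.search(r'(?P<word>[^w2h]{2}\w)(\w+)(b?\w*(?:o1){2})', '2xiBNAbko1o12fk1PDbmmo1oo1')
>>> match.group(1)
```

'xiB'

The match spans [1:12] → 'xiBNAbko1o1'.
Captured: group 1 = 'xiB', group 2 = 'NAbk', group 3 = 'o1o1'.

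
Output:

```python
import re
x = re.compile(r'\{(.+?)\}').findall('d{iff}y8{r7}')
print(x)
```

A non-greedy quantifier consumes as few characters as it can — just enough that the remainder of the pattern still matches from where it stops; whatever follows it matches normally.
Because there's exactly one group, `findall` drops the full match and keeps group 1 from each hit.

['iff', 'r7']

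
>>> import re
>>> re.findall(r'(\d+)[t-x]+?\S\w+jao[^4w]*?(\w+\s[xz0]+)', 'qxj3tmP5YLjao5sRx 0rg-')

[('3', '5sRx 0')]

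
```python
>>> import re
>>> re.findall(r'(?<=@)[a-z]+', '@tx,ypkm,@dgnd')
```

The `(?=…)`/`(?<=…)` assertion just peeks at neighbouring text; it doesn't advance the match position.
With no groups in the pattern, `findall` gives back each whole match — 2 here.

['tx', 'dgnd']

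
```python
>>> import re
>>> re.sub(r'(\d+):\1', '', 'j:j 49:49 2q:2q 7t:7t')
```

'j:j  2q:2q 7t:7t'

`\1` has to match the exact text group 1 already captured.
Every occurrence is swapped for ''.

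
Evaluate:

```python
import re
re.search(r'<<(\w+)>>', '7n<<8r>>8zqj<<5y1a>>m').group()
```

The match spans [2:8] → '<<8r>>'.

'<<8r>>'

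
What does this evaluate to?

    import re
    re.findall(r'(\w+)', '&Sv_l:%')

Pattern: one or more of a word character (captured).
Walking the string: at [1:5] match 'Sv_l', group 1 = 'Sv_l'.
Because there's exactly one group, `findall` drops the full match and keeps group 1 from the one hit.

['Sv_l']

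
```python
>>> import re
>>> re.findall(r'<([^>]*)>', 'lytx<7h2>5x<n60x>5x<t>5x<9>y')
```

['7h2', 'n60x', 't', '9']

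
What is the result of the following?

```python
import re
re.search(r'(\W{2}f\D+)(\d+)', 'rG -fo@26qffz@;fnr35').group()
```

' -fo@26'

The pattern matches exactly 2 of a non-word character, then a literal 'f', then one or more of a non-digit (captured); then one or more of a digit (captured).
The match spans [2:9] → ' -fo@26'.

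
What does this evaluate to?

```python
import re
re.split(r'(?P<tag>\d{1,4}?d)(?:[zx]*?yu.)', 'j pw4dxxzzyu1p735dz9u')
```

['j pw', '4d', 'p735dz9u']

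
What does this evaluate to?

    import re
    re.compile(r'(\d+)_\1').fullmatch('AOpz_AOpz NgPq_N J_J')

None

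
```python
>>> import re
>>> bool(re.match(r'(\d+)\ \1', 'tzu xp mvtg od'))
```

False

A backreference is literal: `\1` must see the identical characters the first group matched.
`re.match` only tries the pattern at the start of the string.
Here the string doesn't start with a match, so the call returns None, and `bool(None)` is False.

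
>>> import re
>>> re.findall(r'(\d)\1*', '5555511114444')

`\1` has to match the exact text group 1 already captured.
Matches: at [0:5] match '55555', group 1 = '5'; at [5:9] match '1111', group 1 = '1'; at [9:13] match '4444', group 1 = '4'.
Because there's exactly one group, `findall` drops the full match and keeps group 1 from each hit.

['5', '1', '4']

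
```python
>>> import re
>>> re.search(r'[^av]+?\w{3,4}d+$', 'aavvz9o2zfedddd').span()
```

Pattern: one or more of any character except [av] (lazy); then 3 to 4 of a word character, then one or more of the literal 'd'; then anchored at the end.
The match spans [4:15] → 'z9o2zfedddd'.

(4, 15)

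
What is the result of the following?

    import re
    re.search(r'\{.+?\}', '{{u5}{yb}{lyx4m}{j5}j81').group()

'{{u5}'

Because the quantifier is non-greedy, it stops expanding at the earliest point where the rest of the pattern can succeed.
`re.search` scans for the first position where the pattern succeeds.
The match spans [0:5] → '{{u5}'.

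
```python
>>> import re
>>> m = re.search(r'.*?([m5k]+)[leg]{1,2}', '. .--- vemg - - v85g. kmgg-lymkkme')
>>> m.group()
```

'. .--- vemg'

Pattern: zero or more of any character (lazy); then one or more of one of [m5k] (captured); then 1 to 2 of one of [leg].
A `+?`/`*?`/`{m,n}?` starts at its minimum and grows only as far as needed for what follows to match.
Unlike `match`, `search` isn't anchored — it looks for the pattern anywhere in the string.
The match spans [0:11] → '. .--- vemg'.
Captured: group 1 = 'm'.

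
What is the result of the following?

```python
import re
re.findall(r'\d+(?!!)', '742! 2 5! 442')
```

`(?!…)`/`(?<!…)` only lets a position through if the neighbouring text does NOT match; no characters are consumed.
No capturing groups, so `findall` returns the 3 full match strings.

['74', '2', '442']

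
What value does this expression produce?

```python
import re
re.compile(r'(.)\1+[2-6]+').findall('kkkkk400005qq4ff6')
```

A backreference is literal: `\1` must see the identical characters the first group matched.
Scanning left to right: at [0:6] match 'kkkkk4', group 1 = 'k'; at [6:11] match '00005', group 1 = '0'; at [11:14] match 'qq4', group 1 = 'q'; at [14:17] match 'ff6', group 1 = 'f'.
One capturing group, so `findall` returns just the captured substring from each match — 4 in all.

['k', '0', 'q', 'f']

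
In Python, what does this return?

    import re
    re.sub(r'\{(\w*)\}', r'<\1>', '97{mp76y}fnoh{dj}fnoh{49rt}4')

'97<mp76y>fnoh<dj>fnoh<49rt>4'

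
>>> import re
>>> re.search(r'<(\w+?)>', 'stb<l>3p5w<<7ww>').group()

Unlike `match`, `search` isn't anchored — it looks for the pattern anywhere in the string.
The match spans [3:6] → '<l>'.
Captured: group 1 = 'l'.

'<l>'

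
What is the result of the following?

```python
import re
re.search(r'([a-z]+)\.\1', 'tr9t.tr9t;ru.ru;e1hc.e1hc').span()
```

(3, 6)

`\1` is not a pattern — it's the concrete string captured by group 1, re-applied verbatim.
`search` walks the string left to right and returns the first match it finds.
The match spans [3:6] → 't.t'.
Captured: group 1 = 't'.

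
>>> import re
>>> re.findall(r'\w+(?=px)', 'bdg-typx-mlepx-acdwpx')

['ty', 'mle', 'acdw']

Because the assertion is zero-width, the text it checks is not consumed and won't appear in the result.
Walking the string: at [4:6] → 'ty'; at [9:12] → 'mle'; at [15:19] → 'acdw'.
`findall` yields the raw match text (3 of them) because the pattern has no groups.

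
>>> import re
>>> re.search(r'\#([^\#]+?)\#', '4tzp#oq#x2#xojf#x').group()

'#oq#'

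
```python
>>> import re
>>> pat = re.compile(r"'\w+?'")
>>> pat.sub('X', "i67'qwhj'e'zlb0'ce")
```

'i67XeXce'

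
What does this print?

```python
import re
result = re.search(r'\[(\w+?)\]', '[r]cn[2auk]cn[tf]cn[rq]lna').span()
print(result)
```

Unlike `match`, `search` isn't anchored — it looks for the pattern anywhere in the string.
The match spans [0:3] → '[r]'.
Captured: group 1 = 'r'.

(0, 3)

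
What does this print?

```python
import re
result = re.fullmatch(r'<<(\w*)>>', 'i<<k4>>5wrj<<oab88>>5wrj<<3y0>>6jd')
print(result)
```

For `fullmatch`, every character of the input must be accounted for by the pattern.
Here there's no way to consume every character, so the call returns None.

None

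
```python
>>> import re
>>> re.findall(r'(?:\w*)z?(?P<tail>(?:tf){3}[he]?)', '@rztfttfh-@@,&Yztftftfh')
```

['tftftfh']

Pattern: zero or more of a word character (non-capturing group); then optionally a literal 'z'; then the literal 'tf' repeated 3 times, then optionally one of [he] (captured as 'tail').
Scanning left to right: at [14:23] match 'Yztftftfh', group 1 = 'tftftfh'.
`findall` collects group 1 from the one match (1 total).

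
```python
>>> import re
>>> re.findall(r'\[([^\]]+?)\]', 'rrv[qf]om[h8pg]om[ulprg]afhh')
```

['qf', 'h8pg', 'ulprg']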